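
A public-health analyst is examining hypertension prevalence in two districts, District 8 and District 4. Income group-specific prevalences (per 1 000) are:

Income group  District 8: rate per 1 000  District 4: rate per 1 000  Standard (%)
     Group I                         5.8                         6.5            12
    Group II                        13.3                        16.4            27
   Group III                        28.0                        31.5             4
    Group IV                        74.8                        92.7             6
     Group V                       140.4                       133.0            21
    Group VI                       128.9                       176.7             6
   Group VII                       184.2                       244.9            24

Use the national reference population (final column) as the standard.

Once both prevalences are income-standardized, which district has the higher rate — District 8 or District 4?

Standard weights: 0.12, 0.27, 0.04, 0.06, 0.21, 0.06, 0.24.
District 8: 0.1200×5.8 + 0.2700×13.3 + 0.0400×28.0 + 0.0600×74.8 + 0.2100×140.4 + 0.0600×128.9 + 0.2400×184.2 = 91.3210 per 1 000.
District 4: 0.1200×6.5 + 0.2700×16.4 + 0.0400×31.5 + 0.0600×92.7 + 0.2100×133.0 + 0.0600×176.7 + 0.2400×244.9 = 109.3380 per 1 000.

District 4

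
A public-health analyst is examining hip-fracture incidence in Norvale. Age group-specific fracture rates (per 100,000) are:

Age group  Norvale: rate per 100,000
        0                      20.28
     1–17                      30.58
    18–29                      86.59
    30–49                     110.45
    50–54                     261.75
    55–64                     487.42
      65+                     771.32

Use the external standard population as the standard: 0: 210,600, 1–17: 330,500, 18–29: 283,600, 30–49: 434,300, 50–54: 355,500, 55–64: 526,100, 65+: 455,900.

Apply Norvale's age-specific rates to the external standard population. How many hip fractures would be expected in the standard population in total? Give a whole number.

Expected hip fractures = Σ (standard pop × age-specific rate ÷ 100,000)
= 210,600×20.28/100,000 + 330,500×30.58/100,000 + 283,600×86.59/100,000 + 434,300×110.45/100,000 + 355,500×261.75/100,000 + 526,100×487.42/100,000 + 455,900×771.32/100,000
= 42.71 + 101.07 + 245.57 + 479.68 + 930.52 + 2564.32 + 3516.45 = 7880.32.

7880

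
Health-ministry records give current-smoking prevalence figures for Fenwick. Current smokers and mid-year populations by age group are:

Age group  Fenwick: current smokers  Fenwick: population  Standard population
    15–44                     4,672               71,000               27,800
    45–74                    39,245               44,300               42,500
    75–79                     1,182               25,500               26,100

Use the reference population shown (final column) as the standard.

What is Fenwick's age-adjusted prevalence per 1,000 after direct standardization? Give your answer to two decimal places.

422.09

Age-specific rates per 1,000 for Fenwick: 65.803, 885.892, 46.353.
Standard total = 96,400; weights = 0.2884, 0.4409, 0.2707.
Standardized rate: 0.2884×65.803 + 0.4409×885.892 + 0.2707×46.353 = 422.0905 per 1,000.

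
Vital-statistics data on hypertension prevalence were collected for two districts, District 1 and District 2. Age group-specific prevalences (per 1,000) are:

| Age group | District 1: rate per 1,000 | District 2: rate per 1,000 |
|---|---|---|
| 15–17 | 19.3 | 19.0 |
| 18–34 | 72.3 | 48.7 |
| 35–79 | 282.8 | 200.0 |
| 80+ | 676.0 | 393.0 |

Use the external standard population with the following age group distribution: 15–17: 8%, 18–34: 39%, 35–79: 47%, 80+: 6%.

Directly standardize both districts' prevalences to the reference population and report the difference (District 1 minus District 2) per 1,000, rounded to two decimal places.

65.12

Standard weights: 0.08, 0.39, 0.47, 0.06.
District 1: 0.0800×19.3 + 0.3900×72.3 + 0.4700×282.8 + 0.0600×676.0 = 203.2170 per 1,000.
District 2: 0.0800×19.0 + 0.3900×48.7 + 0.4700×200.0 + 0.0600×393.0 = 138.0930 per 1,000.
Difference = 203.2170 − 138.0930 = 65.1240.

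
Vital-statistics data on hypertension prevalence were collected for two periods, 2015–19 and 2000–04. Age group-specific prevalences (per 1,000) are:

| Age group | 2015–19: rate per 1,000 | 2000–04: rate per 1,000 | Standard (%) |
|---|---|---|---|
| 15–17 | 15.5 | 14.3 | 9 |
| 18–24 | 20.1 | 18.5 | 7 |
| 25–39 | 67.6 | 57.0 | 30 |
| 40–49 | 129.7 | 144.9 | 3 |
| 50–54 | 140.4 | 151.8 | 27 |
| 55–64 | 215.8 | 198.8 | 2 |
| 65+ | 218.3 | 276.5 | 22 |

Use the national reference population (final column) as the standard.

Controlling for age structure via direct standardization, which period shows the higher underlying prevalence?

Standard weights: 0.09, 0.07, 0.30, 0.03, 0.27, 0.02, 0.22.
2015–19: 0.0900×15.5 + 0.0700×20.1 + 0.3000×67.6 + 0.0300×129.7 + 0.2700×140.4 + 0.0200×215.8 + 0.2200×218.3 = 117.2230 per 1,000.
2000–04: 0.0900×14.3 + 0.0700×18.5 + 0.3000×57.0 + 0.0300×144.9 + 0.2700×151.8 + 0.0200×198.8 + 0.2200×276.5 = 129.8210 per 1,000.

2000–04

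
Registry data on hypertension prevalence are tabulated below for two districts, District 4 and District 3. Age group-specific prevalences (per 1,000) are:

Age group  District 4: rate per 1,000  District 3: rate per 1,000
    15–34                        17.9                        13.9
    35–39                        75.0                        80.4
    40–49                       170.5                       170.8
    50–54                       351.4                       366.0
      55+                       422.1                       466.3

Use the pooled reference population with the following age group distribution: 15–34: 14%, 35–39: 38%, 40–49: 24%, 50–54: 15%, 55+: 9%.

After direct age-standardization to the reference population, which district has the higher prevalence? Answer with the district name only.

Standard weights: 0.14, 0.38, 0.24, 0.15, 0.09.
District 4: 0.1400×17.9 + 0.3800×75.0 + 0.2400×170.5 + 0.1500×351.4 + 0.0900×422.1 = 162.6250 per 1,000.
District 3: 0.1400×13.9 + 0.3800×80.4 + 0.2400×170.8 + 0.1500×366.0 + 0.0900×466.3 = 170.3570 per 1,000.

District 3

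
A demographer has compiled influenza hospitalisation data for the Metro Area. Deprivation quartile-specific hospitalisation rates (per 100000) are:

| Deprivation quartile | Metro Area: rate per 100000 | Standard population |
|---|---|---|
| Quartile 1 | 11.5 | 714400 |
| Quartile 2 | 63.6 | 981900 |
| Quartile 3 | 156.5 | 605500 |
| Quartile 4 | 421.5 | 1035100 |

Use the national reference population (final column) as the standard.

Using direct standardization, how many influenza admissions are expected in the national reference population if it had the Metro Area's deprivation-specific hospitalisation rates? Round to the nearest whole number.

Expected influenza admissions = Σ (standard pop × deprivation-specific rate ÷ 100000)
= 714400×11.5/100000 + 981900×63.6/100000 + 605500×156.5/100000 + 1035100×421.5/100000
= 82.16 + 624.49 + 947.61 + 4362.95 = 6017.20.

6017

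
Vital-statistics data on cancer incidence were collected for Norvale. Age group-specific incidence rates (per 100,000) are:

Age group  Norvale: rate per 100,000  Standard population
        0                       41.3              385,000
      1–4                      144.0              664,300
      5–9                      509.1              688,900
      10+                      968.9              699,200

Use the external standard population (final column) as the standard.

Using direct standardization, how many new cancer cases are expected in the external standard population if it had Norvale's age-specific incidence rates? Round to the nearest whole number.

11397

Expected new cancer cases = Σ (standard pop × age-specific rate ÷ 100,000)
= 385,000×41.3/100,000 + 664,300×144.0/100,000 + 688,900×509.1/100,000 + 699,200×968.9/100,000
= 159.00 + 956.59 + 3507.19 + 6774.55 = 11397.34.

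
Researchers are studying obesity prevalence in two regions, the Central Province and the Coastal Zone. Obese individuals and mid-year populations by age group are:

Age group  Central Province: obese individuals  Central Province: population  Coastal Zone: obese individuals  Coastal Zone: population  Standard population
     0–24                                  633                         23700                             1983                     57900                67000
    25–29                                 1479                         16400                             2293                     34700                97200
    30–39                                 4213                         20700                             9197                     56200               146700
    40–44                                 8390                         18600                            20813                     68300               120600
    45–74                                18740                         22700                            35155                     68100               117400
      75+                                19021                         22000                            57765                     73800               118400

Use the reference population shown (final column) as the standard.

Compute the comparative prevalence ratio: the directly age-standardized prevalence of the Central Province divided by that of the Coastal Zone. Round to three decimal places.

Age-specific rates per 1000 for the Central Province: 26.709, 90.183, 203.527, 451.075, 825.551, 864.591.
For the Coastal Zone: 34.249, 66.081, 163.648, 304.729, 516.226, 782.724.
Standard total = 667300; weights = 0.1004, 0.1457, 0.2198, 0.1807, 0.1759, 0.1774.
The Central Province: 0.1004×26.709 + 0.1457×90.183 + 0.2198×203.527 + 0.1807×451.075 + 0.1759×825.551 + 0.1774×864.591 = 440.7306 per 1000.
The Coastal Zone: 0.1004×34.249 + 0.1457×66.081 + 0.2198×163.648 + 0.1807×304.729 + 0.1759×516.226 + 0.1774×782.724 = 333.8147 per 1000.
Ratio = 440.7306 ÷ 333.8147 = 1.32028.

1.320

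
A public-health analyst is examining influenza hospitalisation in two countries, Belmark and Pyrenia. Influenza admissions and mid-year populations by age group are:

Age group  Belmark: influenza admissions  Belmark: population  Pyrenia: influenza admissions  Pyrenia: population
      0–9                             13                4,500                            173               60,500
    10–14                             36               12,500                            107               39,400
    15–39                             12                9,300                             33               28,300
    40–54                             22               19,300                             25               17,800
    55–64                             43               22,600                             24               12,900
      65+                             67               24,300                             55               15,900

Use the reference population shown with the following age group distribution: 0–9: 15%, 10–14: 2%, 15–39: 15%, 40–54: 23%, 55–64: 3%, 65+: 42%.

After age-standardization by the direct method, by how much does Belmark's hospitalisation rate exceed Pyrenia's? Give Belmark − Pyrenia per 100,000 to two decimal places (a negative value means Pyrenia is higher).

Age-specific rates per 100,000 for Belmark: 288.89, 288.00, 129.03, 113.99, 190.27, 275.72.
For Pyrenia: 285.95, 271.57, 116.61, 140.45, 186.05, 345.91.
Standard weights: 0.15, 0.02, 0.15, 0.23, 0.03, 0.42.
Belmark: 0.1500×288.89 + 0.0200×288.00 + 0.1500×129.03 + 0.2300×113.99 + 0.0300×190.27 + 0.4200×275.72 = 216.1762 per 100,000.
Pyrenia: 0.1500×285.95 + 0.0200×271.57 + 0.1500×116.61 + 0.2300×140.45 + 0.0300×186.05 + 0.4200×345.91 = 248.9830 per 100,000.
Difference = 216.1762 − 248.9830 = -32.8068.

-32.81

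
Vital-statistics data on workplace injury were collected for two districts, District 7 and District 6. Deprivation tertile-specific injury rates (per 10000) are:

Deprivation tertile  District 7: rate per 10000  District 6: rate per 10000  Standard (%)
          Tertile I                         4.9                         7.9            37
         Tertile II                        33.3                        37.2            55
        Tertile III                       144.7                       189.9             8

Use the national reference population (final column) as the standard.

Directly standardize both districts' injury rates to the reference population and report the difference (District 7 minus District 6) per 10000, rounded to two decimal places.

-6.87

Standard weights: 0.37, 0.55, 0.08.
District 7: 0.3700×4.9 + 0.5500×33.3 + 0.0800×144.7 = 31.7040 per 10000.
District 6: 0.3700×7.9 + 0.5500×37.2 + 0.0800×189.9 = 38.5750 per 10000.
Difference = 31.7040 − 38.5750 = -6.8710.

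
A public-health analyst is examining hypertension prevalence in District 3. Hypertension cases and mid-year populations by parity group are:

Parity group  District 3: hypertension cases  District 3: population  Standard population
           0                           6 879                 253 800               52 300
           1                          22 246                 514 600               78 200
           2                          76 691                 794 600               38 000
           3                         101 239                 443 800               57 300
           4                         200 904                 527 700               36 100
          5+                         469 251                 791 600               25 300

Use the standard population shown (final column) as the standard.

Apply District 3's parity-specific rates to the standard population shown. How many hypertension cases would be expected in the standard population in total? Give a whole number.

50278

Parity-specific rates per 1 000 for District 3: 27.104, 43.230, 96.515, 228.119, 380.716, 592.788.
Expected hypertension cases = Σ (standard pop × parity-specific rate ÷ 1 000)
= 52 300×27.104/1 000 + 78 200×43.230/1 000 + 38 000×96.515/1 000 + 57 300×228.119/1 000 + 36 100×380.716/1 000 + 25 300×592.788/1 000
= 1417.54 + 3380.56 + 3667.58 + 13071.19 + 13743.86 + 14997.54 = 50278.27.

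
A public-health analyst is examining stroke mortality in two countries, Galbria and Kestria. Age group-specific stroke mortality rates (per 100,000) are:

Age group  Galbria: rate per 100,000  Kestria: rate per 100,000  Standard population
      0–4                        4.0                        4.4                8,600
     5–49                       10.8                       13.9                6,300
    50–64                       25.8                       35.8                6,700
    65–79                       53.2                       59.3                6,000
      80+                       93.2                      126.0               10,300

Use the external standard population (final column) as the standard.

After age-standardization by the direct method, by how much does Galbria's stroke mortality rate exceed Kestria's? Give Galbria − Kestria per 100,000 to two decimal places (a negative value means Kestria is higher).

Standard total = 37,900; weights = 0.2269, 0.1662, 0.1768, 0.1583, 0.2718.
Galbria: 0.2269×4.0 + 0.1662×10.8 + 0.1768×25.8 + 0.1583×53.2 + 0.2718×93.2 = 41.0148 per 100,000.
Kestria: 0.2269×4.4 + 0.1662×13.9 + 0.1768×35.8 + 0.1583×59.3 + 0.2718×126.0 = 53.2683 per 100,000.
Difference = 41.0148 − 53.2683 = -12.2536.

-12.25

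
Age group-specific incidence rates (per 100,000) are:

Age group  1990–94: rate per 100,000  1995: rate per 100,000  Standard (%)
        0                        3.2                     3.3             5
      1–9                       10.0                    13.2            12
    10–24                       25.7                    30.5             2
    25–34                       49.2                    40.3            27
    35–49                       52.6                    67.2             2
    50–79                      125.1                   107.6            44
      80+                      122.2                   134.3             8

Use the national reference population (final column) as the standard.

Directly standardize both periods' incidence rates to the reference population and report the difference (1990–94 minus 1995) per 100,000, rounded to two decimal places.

8.36

Standard weights: 0.05, 0.12, 0.02, 0.27, 0.02, 0.44, 0.08.
1990–94: 0.0500×3.2 + 0.1200×10.0 + 0.0200×25.7 + 0.2700×49.2 + 0.0200×52.6 + 0.4400×125.1 + 0.0800×122.2 = 81.0300 per 100,000.
1995: 0.0500×3.3 + 0.1200×13.2 + 0.0200×30.5 + 0.2700×40.3 + 0.0200×67.2 + 0.4400×107.6 + 0.0800×134.3 = 72.6720 per 100,000.
Difference = 81.0300 − 72.6720 = 8.3580.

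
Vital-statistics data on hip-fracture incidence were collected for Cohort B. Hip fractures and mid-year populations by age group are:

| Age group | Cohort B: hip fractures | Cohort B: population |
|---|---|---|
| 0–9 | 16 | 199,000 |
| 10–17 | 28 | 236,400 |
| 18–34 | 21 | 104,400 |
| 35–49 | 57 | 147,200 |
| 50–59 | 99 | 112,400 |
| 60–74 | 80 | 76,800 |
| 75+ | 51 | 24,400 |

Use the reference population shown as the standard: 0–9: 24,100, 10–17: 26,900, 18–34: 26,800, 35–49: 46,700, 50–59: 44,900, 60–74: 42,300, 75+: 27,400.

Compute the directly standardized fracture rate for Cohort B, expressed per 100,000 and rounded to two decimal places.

Age-specific rates per 100,000 for Cohort B: 8.04, 11.84, 20.11, 38.72, 88.08, 104.17, 209.02.
Standard total = 239,100; weights = 0.1008, 0.1125, 0.1121, 0.1953, 0.1878, 0.1769, 0.1146.
Standardized rate: 0.1008×8.04 + 0.1125×11.84 + 0.1121×20.11 + 0.1953×38.72 + 0.1878×88.08 + 0.1769×104.17 + 0.1146×209.02 = 70.8818 per 100,000.

70.88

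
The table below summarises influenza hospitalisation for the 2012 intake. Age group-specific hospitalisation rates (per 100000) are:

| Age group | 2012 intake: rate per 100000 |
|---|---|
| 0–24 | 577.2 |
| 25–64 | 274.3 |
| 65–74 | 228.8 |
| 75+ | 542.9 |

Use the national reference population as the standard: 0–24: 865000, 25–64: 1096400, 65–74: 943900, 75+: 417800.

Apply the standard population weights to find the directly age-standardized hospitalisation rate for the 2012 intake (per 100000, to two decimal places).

373.99

Standard total = 3323100; weights = 0.2603, 0.3299, 0.2840, 0.1257.
Standardized rate: 0.2603×577.2 + 0.3299×274.3 + 0.2840×228.8 + 0.1257×542.9 = 373.9907 per 100000.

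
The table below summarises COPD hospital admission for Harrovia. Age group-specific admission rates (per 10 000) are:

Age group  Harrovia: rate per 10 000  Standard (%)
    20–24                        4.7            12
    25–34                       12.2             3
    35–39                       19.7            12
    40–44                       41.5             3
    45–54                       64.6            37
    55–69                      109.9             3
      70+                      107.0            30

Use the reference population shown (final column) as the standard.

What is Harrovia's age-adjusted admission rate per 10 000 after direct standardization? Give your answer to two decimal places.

Standard weights: 0.12, 0.03, 0.12, 0.03, 0.37, 0.03, 0.30.
Standardized rate: 0.1200×4.7 + 0.0300×12.2 + 0.1200×19.7 + 0.0300×41.5 + 0.3700×64.6 + 0.0300×109.9 + 0.3000×107.0 = 63.8380 per 10 000.

63.84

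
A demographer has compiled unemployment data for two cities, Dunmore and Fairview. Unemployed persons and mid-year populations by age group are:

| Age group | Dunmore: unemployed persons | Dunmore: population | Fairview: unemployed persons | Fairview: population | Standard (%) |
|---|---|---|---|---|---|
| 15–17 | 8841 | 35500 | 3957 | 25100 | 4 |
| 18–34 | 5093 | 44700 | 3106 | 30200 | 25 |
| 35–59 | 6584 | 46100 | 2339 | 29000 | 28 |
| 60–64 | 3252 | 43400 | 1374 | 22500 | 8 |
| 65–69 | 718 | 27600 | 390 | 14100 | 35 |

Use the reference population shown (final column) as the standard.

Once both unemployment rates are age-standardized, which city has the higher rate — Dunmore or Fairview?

Dunmore

Age-specific rates per 1000 for Dunmore: 249.042, 113.937, 142.820, 74.931, 26.014.
For Fairview: 157.649, 102.848, 80.655, 61.067, 27.660.
Standard weights: 0.04, 0.25, 0.28, 0.08, 0.35.
Dunmore: 0.0400×249.042 + 0.2500×113.937 + 0.2800×142.820 + 0.0800×74.931 + 0.3500×26.014 = 93.5352 per 1000.
Fairview: 0.0400×157.649 + 0.2500×102.848 + 0.2800×80.655 + 0.0800×61.067 + 0.3500×27.660 = 69.1675 per 1000.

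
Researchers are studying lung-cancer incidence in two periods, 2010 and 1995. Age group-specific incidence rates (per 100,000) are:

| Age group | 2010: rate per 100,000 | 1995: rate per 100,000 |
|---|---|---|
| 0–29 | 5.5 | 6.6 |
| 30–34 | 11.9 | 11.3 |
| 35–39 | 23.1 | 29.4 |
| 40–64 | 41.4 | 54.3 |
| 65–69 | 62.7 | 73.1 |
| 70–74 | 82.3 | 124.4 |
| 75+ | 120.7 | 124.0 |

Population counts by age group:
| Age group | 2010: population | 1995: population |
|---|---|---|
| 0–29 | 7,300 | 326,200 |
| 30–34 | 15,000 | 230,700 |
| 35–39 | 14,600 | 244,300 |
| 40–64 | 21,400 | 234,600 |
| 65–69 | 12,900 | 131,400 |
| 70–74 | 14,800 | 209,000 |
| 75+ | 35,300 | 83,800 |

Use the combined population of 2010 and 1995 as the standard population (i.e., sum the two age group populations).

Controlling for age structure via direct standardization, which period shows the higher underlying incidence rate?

1995

Combined standard total = 1,581,300; weights = 0.2109, 0.1554, 0.1637, 0.1619, 0.0913, 0.1415, 0.0753.
2010: 0.2109×5.5 + 0.1554×11.9 + 0.1637×23.1 + 0.1619×41.4 + 0.0913×62.7 + 0.1415×82.3 + 0.0753×120.7 = 39.9537 per 100,000.
1995: 0.2109×6.6 + 0.1554×11.3 + 0.1637×29.4 + 0.1619×54.3 + 0.0913×73.1 + 0.1415×124.4 + 0.0753×124.0 = 50.3683 per 100,000.
The crude rates (63.72 vs 48.41) would put 2010 higher, but that reflects its age composition; once standardized to a common age structure, 1995 has the higher underlying rate.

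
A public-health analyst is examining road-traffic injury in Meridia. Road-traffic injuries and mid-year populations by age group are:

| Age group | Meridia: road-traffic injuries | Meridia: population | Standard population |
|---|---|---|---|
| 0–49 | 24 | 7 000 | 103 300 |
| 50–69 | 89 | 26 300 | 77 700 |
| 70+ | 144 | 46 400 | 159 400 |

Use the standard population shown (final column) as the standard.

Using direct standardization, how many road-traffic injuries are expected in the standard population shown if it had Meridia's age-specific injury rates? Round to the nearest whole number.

Age-specific rates per 100 000 for Meridia: 342.86, 338.40, 310.34.
Expected road-traffic injuries = Σ (standard pop × age-specific rate ÷ 100 000)
= 103 300×342.86/100 000 + 77 700×338.40/100 000 + 159 400×310.34/100 000
= 354.17 + 262.94 + 494.69 = 1111.80.

1112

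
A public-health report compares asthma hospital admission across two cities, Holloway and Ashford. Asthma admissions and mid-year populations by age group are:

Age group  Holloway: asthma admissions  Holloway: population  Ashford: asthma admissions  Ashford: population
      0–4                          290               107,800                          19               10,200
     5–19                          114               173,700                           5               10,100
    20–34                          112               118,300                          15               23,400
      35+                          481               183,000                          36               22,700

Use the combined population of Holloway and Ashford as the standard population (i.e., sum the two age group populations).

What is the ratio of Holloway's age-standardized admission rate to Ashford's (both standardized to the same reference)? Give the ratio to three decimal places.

Age-specific rates per 10,000 for Holloway: 26.90, 6.56, 9.47, 26.28.
For Ashford: 18.63, 4.95, 6.41, 15.86.
Combined standard total = 649,200; weights = 0.1818, 0.2831, 0.2183, 0.3169.
Holloway: 0.1818×26.90 + 0.2831×6.56 + 0.2183×9.47 + 0.3169×26.28 = 17.1424 per 10,000.
Ashford: 0.1818×18.63 + 0.2831×4.95 + 0.2183×6.41 + 0.3169×15.86 = 11.2115 per 10,000.
Ratio = 17.1424 ÷ 11.2115 = 1.52901.

1.529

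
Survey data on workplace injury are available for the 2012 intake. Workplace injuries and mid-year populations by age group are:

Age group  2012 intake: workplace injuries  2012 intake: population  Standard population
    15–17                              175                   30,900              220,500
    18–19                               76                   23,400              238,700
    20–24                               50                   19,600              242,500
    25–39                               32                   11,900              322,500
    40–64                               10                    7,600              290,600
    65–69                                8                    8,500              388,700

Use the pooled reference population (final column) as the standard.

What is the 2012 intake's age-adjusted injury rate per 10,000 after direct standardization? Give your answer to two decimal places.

25.00

Age-specific rates per 10,000 for the 2012 intake: 56.63, 32.48, 25.51, 26.89, 13.16, 9.41.
Standard total = 1,703,500; weights = 0.1294, 0.1401, 0.1424, 0.1893, 0.1706, 0.2282.
Standardized rate: 0.1294×56.63 + 0.1401×32.48 + 0.1424×25.51 + 0.1893×26.89 + 0.1706×13.16 + 0.2282×9.41 = 24.9962 per 10,000.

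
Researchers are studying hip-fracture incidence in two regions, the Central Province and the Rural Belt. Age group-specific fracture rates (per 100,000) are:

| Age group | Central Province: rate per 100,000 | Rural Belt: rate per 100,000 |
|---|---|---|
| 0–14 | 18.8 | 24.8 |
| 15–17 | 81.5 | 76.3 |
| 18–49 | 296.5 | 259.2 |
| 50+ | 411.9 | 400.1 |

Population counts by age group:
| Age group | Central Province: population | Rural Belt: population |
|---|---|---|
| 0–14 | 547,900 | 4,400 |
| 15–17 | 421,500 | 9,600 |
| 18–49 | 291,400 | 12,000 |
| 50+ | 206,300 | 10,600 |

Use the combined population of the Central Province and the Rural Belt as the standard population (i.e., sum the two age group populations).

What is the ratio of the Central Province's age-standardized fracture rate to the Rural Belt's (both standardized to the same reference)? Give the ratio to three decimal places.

1.060

Combined standard total = 1,503,700; weights = 0.3673, 0.2867, 0.2018, 0.1442.
The Central Province: 0.3673×18.8 + 0.2867×81.5 + 0.2018×296.5 + 0.1442×411.9 = 149.5093 per 100,000.
The Rural Belt: 0.3673×24.8 + 0.2867×76.3 + 0.2018×259.2 + 0.1442×400.1 = 140.9942 per 100,000.
Ratio = 149.5093 ÷ 140.9942 = 1.06039.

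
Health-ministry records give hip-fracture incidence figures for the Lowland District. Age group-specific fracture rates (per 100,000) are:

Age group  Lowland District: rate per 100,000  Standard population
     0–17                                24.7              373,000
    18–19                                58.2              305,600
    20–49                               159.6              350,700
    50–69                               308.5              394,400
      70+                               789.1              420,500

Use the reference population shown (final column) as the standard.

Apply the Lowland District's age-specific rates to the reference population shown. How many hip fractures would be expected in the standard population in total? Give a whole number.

5365

Expected hip fractures = Σ (standard pop × age-specific rate ÷ 100,000)
= 373,000×24.7/100,000 + 305,600×58.2/100,000 + 350,700×159.6/100,000 + 394,400×308.5/100,000 + 420,500×789.1/100,000
= 92.13 + 177.86 + 559.72 + 1216.72 + 3318.17 = 5364.60.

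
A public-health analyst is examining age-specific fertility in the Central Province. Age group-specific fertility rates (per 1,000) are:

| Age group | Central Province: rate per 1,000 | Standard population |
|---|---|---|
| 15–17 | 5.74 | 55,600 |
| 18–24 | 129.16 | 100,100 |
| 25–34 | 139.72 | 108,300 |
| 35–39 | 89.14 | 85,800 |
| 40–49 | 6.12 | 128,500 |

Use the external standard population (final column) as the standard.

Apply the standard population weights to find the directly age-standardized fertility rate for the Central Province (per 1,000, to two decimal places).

Standard total = 478,300; weights = 0.1162, 0.2093, 0.2264, 0.1794, 0.2687.
Standardized rate: 0.1162×5.74 + 0.2093×129.16 + 0.2264×139.72 + 0.1794×89.14 + 0.2687×6.12 = 76.9692 per 1,000.

76.97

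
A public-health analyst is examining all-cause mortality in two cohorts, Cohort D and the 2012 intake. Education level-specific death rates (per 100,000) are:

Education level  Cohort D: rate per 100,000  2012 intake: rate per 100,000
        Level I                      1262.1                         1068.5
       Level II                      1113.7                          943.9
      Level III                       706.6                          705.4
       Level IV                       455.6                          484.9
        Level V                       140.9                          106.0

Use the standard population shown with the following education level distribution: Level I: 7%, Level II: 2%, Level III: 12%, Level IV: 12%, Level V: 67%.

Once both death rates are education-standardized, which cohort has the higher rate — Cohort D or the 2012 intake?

Standard weights: 0.07, 0.02, 0.12, 0.12, 0.67.
Cohort D: 0.0700×1262.1 + 0.0200×1113.7 + 0.1200×706.6 + 0.1200×455.6 + 0.6700×140.9 = 344.4880 per 100,000.
The 2012 intake: 0.0700×1068.5 + 0.0200×943.9 + 0.1200×705.4 + 0.1200×484.9 + 0.6700×106.0 = 307.5290 per 100,000.

Cohort D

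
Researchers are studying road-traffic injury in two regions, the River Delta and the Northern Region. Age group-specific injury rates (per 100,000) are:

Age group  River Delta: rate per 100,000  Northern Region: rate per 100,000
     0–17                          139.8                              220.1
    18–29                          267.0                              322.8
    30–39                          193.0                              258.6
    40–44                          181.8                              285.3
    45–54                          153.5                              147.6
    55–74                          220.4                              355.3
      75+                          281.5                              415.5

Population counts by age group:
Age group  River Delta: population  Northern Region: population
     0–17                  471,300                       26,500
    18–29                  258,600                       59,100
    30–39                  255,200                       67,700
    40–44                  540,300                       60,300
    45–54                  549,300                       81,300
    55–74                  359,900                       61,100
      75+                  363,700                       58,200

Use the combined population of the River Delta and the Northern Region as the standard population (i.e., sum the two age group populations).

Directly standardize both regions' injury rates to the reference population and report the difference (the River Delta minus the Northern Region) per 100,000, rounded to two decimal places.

-78.02

Combined standard total = 3,212,500; weights = 0.1550, 0.0989, 0.1005, 0.1870, 0.1963, 0.1311, 0.1313.
The River Delta: 0.1550×139.8 + 0.0989×267.0 + 0.1005×193.0 + 0.1870×181.8 + 0.1963×153.5 + 0.1311×220.4 + 0.1313×281.5 = 197.4405 per 100,000.
The Northern Region: 0.1550×220.1 + 0.0989×322.8 + 0.1005×258.6 + 0.1870×285.3 + 0.1963×147.6 + 0.1311×355.3 + 0.1313×415.5 = 275.4645 per 100,000.
Difference = 197.4405 − 275.4645 = -78.0241.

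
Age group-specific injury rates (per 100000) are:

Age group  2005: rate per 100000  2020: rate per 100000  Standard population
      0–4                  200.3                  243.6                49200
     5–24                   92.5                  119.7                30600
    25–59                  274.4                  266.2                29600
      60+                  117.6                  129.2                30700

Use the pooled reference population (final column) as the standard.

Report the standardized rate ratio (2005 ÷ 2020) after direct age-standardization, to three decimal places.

0.888

Standard total = 140100; weights = 0.3512, 0.2184, 0.2113, 0.2191.
2005: 0.3512×200.3 + 0.2184×92.5 + 0.2113×274.4 + 0.2191×117.6 = 174.2885 per 100000.
2020: 0.3512×243.6 + 0.2184×119.7 + 0.2113×266.2 + 0.2191×129.2 = 196.2448 per 100000.
Ratio = 174.2885 ÷ 196.2448 = 0.88812.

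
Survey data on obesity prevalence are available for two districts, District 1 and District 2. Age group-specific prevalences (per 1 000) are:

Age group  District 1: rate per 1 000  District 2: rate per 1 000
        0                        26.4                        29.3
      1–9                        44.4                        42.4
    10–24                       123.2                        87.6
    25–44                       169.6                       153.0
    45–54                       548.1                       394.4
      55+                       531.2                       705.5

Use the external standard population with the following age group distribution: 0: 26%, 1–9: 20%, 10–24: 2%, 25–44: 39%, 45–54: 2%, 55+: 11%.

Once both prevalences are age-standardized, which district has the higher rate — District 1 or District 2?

Standard weights: 0.26, 0.20, 0.02, 0.39, 0.02, 0.11.
District 1: 0.2600×26.4 + 0.2000×44.4 + 0.0200×123.2 + 0.3900×169.6 + 0.0200×548.1 + 0.1100×531.2 = 153.7460 per 1 000.
District 2: 0.2600×29.3 + 0.2000×42.4 + 0.0200×87.6 + 0.3900×153.0 + 0.0200×394.4 + 0.1100×705.5 = 163.0130 per 1 000.

District 2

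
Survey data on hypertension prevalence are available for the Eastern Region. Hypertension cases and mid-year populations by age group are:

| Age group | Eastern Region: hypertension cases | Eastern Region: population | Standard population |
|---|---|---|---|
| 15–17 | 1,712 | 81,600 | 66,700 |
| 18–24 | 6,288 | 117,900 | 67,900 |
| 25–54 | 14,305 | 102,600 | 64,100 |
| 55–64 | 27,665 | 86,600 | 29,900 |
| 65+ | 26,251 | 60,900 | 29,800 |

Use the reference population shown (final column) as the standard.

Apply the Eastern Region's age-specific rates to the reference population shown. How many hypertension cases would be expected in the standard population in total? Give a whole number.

Age-specific rates per 1,000 for the Eastern Region: 20.980, 53.333, 139.425, 319.457, 431.051.
Expected hypertension cases = Σ (standard pop × age-specific rate ÷ 1,000)
= 66,700×20.980/1,000 + 67,900×53.333/1,000 + 64,100×139.425/1,000 + 29,900×319.457/1,000 + 29,800×431.051/1,000
= 1399.39 + 3621.33 + 8937.14 + 9551.77 + 12845.32 = 36354.95.

36355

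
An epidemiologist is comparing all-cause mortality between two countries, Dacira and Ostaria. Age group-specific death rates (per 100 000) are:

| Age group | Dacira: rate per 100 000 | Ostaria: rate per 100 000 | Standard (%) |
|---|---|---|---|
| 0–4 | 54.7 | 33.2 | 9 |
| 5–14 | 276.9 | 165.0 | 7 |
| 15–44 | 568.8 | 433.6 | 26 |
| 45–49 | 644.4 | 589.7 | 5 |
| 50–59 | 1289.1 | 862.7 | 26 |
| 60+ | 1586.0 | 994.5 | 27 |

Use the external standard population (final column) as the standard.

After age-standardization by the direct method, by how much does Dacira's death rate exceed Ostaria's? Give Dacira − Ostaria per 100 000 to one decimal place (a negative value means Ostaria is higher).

318.2

Standard weights: 0.09, 0.07, 0.26, 0.05, 0.26, 0.27.
Dacira: 0.0900×54.7 + 0.0700×276.9 + 0.2600×568.8 + 0.0500×644.4 + 0.2600×1289.1 + 0.2700×1586.0 = 967.8000 per 100 000.
Ostaria: 0.0900×33.2 + 0.0700×165.0 + 0.2600×433.6 + 0.0500×589.7 + 0.2600×862.7 + 0.2700×994.5 = 649.5760 per 100 000.
Difference = 967.8000 − 649.5760 = 318.2240.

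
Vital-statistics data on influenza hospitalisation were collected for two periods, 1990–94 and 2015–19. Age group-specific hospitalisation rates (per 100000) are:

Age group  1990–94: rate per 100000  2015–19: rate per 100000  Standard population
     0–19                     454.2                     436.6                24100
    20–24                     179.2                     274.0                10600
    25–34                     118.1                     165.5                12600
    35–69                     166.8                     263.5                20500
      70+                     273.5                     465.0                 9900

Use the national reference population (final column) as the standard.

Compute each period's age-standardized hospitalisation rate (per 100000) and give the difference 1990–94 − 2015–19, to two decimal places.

Standard total = 77700; weights = 0.3102, 0.1364, 0.1622, 0.2638, 0.1274.
1990–94: 0.3102×454.2 + 0.1364×179.2 + 0.1622×118.1 + 0.2638×166.8 + 0.1274×273.5 = 263.3314 per 100000.
2015–19: 0.3102×436.6 + 0.1364×274.0 + 0.1622×165.5 + 0.2638×263.5 + 0.1274×465.0 = 328.4042 per 100000.
Difference = 263.3314 − 328.4042 = -65.0728.

-65.07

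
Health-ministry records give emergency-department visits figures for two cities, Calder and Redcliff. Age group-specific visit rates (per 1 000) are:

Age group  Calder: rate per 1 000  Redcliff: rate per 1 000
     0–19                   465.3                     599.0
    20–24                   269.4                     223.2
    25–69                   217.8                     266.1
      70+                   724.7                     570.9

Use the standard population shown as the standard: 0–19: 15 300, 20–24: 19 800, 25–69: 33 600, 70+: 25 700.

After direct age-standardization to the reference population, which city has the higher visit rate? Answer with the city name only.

Calder

Standard total = 94 400; weights = 0.1621, 0.2097, 0.3559, 0.2722.
Calder: 0.1621×465.3 + 0.2097×269.4 + 0.3559×217.8 + 0.2722×724.7 = 406.7381 per 1 000.
Redcliff: 0.1621×599.0 + 0.2097×223.2 + 0.3559×266.1 + 0.2722×570.9 = 394.0376 per 1 000.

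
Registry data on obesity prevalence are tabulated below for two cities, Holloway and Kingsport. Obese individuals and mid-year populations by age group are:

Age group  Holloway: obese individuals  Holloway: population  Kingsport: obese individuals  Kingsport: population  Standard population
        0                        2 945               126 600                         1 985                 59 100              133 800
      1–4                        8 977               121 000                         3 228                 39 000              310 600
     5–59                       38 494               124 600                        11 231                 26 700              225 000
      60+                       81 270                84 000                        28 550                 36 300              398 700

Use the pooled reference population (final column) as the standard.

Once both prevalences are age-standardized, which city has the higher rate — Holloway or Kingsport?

Holloway

Age-specific rates per 1 000 for Holloway: 23.262, 74.190, 308.941, 967.500.
For Kingsport: 33.587, 82.769, 420.637, 786.501.
Standard total = 1 068 100; weights = 0.1253, 0.2908, 0.2107, 0.3733.
Holloway: 0.1253×23.262 + 0.2908×74.190 + 0.2107×308.941 + 0.3733×967.500 = 450.7161 per 1 000.
Kingsport: 0.1253×33.587 + 0.2908×82.769 + 0.2107×420.637 + 0.3733×786.501 = 410.4704 per 1 000.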